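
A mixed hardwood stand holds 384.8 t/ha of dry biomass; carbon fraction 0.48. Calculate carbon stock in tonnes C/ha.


Formula: Carbon Stock = Biomass * Carbon Fraction
C = 384.8 t/ha * 0.48
C = 184.7 t C/ha

184.7


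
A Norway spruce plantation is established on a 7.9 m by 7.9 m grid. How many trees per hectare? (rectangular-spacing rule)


Formula: TPH = 10000 m^2/ha / (spacing_x * spacing_y)
Area per tree = 7.9 m * 7.9 m = 62.41 m^2
TPH = 10000 / 62.41 = 160 trees/ha

160


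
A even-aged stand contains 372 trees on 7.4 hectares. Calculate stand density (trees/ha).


Formula: Stand Density = N_trees / Area_ha
Density = 372 trees / 7.4 ha
Density = 50 trees/ha

50


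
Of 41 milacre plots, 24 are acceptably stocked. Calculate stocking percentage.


Formula: Stocking % = stocked plots / total plots * 100
Stocking = 24 / 41 * 100
Stocking = 0.5854 * 100 = 58.5%

58.5


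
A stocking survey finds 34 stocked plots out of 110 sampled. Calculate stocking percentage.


Formula: Stocking % = stocked plots / total plots * 100
Stocking = 34 / 110 * 100
Stocking = 0.3091 * 100 = 30.9%

30.9


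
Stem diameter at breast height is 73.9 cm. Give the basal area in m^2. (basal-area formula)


Formula: BA = pi * (DBH/2)^2 / 10000  (cm^2 to m^2)
Radius = DBH/2 = 73.9/2 = 36.95 cm
BA = pi * 36.95^2 / 10000
   = 4289.2243 cm^2 / 10000
   = 0.4289 m^2

0.4289


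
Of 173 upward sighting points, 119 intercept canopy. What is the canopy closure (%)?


Formula: Canopy closure = covered points / total points * 100
Closure = 119 / 173 * 100
Closure = 0.6879 * 100 = 68.8%

68.8


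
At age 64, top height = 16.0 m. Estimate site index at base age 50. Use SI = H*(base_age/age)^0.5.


Formula: SI = H_dom * (base_age / age)^0.5
Age ratio = 50 / 64 = 0.78125
sqrt(age_ratio) = 0.88388
SI = 16.0 * 0.88388 = 14.1 m

14.1


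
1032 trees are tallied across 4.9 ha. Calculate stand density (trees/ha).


Formula: Stand Density = N_trees / Area_ha
Density = 1032 trees / 4.9 ha
Density = 211 trees/ha

211


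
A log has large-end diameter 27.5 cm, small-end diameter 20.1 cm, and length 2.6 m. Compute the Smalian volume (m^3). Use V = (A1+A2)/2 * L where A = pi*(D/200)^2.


Smalian: V = (A1 + A2)/2 * L,  A = pi*(D/200)^2
A1 = pi*(27.5/200)^2 = 0.059396 m^2
A2 = pi*(20.1/200)^2 = 0.031731 m^2
V = (0.059396+0.031731)/2*2.6 = 0.1185 m^3

0.1185


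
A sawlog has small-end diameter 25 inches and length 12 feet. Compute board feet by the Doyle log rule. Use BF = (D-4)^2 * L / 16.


Doyle: BF = (D - 4)^2 * L / 16
Adjusted diameter = 25 - 4 = 21 in
(D-4)^2 = 21^2 = 441
BF = 441 * 12 / 16 = 331 BF

331


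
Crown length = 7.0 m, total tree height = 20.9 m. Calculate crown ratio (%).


Formula: Crown Ratio = (Crown Length / Total Height) * 100
CR = (7.0 m / 20.9 m) * 100
CR = 0.3349 * 100 = 33.5%

33.5


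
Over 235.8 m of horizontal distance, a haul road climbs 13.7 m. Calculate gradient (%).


Formula: Gradient = rise / run * 100
Gradient = 13.7 / 235.8 * 100 = 5.8%

5.8


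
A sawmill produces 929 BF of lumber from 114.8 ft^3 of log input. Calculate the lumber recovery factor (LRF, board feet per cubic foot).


Formula: LRF = Lumber Output (BF) / Log Input (ft^3)
LRF = 929 BF / 114.8 ft^3
LRF = 8.09 BF/ft^3

8.09


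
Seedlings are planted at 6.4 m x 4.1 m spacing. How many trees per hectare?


Formula: TPH = 10000 m^2/ha / (spacing_x * spacing_y)
Area per tree = 6.4 m * 4.1 m = 26.24 m^2
TPH = 10000 / 26.24 = 381 trees/ha

381


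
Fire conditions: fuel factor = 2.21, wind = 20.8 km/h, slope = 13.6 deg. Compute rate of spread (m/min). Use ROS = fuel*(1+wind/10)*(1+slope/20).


Formula: ROS = fuel * (1 + wind/10) * (1 + slope/20)
Wind factor = 1 + 20.8/10 = 3.08
Slope factor = 1 + 13.6/20 = 1.68
ROS = 2.21 * 3.08 * 1.68 = 11.44 m/min

11.44


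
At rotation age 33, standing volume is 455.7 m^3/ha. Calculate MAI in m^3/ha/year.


Formula: MAI = Total Volume / Stand Age
MAI = 455.7 m^3/ha / 33 years
MAI = 13.81 m^3/ha/year

13.81


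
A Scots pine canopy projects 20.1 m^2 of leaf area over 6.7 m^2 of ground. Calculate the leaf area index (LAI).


Formula: LAI = total leaf area / ground area  (dimensionless)
LAI = 20.1 m^2 / 6.7 m^2
LAI = 3.0

3.0


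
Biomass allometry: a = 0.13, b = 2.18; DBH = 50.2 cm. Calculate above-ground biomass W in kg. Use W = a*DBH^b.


Formula: W = a * DBH^b  (allometric power law)
DBH^b = 50.2^2.18 = 5099.5764
W = 0.13 * 5099.5764 = 662.9 kg

662.9


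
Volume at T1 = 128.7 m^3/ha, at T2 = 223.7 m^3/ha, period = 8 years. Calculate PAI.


Formula: PAI = (V_T2 - V_T1) / (T2 - T1)
Volume increment = 223.7 - 128.7 = 95.0 m^3/ha
PAI = 95.0 / 8 = 11.88 m^3/ha/year

11.88


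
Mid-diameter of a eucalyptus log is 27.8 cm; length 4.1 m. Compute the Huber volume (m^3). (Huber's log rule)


Huber: V = Am * L,  Am = pi*(Dm/200)^2
Am = pi*(27.8/200)^2 = 0.060699 m^2
V = 0.060699*4.1 = 0.2489 m^3

0.2489


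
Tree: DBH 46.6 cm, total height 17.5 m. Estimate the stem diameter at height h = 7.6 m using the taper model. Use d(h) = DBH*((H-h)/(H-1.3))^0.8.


Taper: d(h) = DBH * ((H - h) / (H - 1.3))^0.8
Numerator = H - h = 17.5 - 7.6 = 9.9 m
Denominator = H - 1.3 = 17.5 - 1.3 = 16.2 m
Ratio = 9.9 / 16.2 = 0.61111
d = 46.6 * 0.61111^0.8 = 31.4 cm

31.4


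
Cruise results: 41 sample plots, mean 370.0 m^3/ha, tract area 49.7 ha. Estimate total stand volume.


Formula: Total Volume = Mean Volume per ha * Total Area
Total Volume = 370.0 m^3/ha * 49.7 ha
Total Volume = 18389 m^3

18389


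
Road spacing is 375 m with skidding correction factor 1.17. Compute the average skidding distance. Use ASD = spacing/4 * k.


Formula: ASD = (spacing / 4) * correction
Uncorrected distance = spacing / 4 = 375 / 4 = 93.75 m
ASD = 93.75 * 1.17 = 110 m

110


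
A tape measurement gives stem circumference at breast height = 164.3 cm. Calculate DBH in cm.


Formula: DBH = C / pi
DBH = 164.3 / pi
pi = 3.14159...
DBH = 52.3 cm

52.3


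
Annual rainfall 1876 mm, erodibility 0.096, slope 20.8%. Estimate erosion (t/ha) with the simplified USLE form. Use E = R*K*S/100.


Formula: E = R * K * S / 100  (simplified USLE)
R * K = 1876 * 0.096 = 180.096
E = 180.096 * 20.8 / 100 = 37.46 t/ha

37.46


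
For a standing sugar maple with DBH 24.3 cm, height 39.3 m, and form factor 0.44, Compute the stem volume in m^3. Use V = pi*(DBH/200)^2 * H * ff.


Formula: V = pi * (DBH/200)^2 * H * ff
Radius = DBH/200 = 24.3/200 = 0.1215 m
Radius^2 = 0.1215^2 = 0.01476225 m^2
V = pi * 0.01476225 * 39.3 * 0.44
V = 0.802 m^3

0.802


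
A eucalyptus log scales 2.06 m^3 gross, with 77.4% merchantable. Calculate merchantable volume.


Formula: MV = V_total * (merchantable_pct / 100)
Merchantable fraction = 77.4% / 100 = 0.774
MV = 2.06 m^3 * 0.774 = 1.594 m^3

1.594


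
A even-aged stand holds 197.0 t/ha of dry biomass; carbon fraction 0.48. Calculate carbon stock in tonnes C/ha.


Formula: Carbon Stock = Biomass * Carbon Fraction
C = 197.0 t/ha * 0.48
C = 94.6 t C/ha

94.6


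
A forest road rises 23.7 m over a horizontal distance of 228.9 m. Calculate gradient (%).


Formula: Gradient = rise / run * 100
Gradient = 23.7 / 228.9 * 100 = 10.4%

10.4


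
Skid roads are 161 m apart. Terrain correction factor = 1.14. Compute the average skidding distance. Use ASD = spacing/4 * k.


Formula: ASD = (spacing / 4) * correction
Uncorrected distance = spacing / 4 = 161 / 4 = 40.25 m
ASD = 40.25 * 1.14 = 46 m

46


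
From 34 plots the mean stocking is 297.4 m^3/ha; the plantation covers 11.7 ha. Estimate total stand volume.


Formula: Total Volume = Mean Volume per ha * Total Area
Total Volume = 297.4 m^3/ha * 11.7 ha
Total Volume = 3480 m^3

3480


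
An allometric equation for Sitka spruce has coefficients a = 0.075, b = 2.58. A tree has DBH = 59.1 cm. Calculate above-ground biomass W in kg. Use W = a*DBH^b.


Formula: W = a * DBH^b  (allometric power law)
DBH^b = 59.1^2.58 = 37213.0872
W = 0.075 * 37213.0872 = 2791.0 kg

2791.0


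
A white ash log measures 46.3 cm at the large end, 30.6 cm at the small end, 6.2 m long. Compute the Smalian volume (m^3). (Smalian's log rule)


Smalian: V = (A1 + A2)/2 * L,  A = pi*(D/200)^2
A1 = pi*(46.3/200)^2 = 0.168365 m^2
A2 = pi*(30.6/200)^2 = 0.073542 m^2
V = (0.168365+0.073542)/2*6.2 = 0.7499 m^3

0.7499


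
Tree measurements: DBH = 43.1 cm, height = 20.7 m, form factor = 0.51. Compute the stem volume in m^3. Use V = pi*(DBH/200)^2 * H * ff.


Formula: V = pi * (DBH/200)^2 * H * ff
Radius = DBH/200 = 43.1/200 = 0.2155 m
Radius^2 = 0.2155^2 = 0.04644025 m^2
V = pi * 0.04644025 * 20.7 * 0.51
V = 1.54 m^3

1.54


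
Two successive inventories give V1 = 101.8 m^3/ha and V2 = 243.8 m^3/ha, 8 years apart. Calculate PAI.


Formula: PAI = (V_T2 - V_T1) / (T2 - T1)
Volume increment = 243.8 - 101.8 = 142.0 m^3/ha
PAI = 142.0 / 8 = 17.75 m^3/ha/year

17.75


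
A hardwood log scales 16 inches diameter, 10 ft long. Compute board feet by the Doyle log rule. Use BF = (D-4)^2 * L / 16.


Doyle: BF = (D - 4)^2 * L / 16
Adjusted diameter = 16 - 4 = 12 in
(D-4)^2 = 12^2 = 144
BF = 144 * 10 / 16 = 90 BF

90


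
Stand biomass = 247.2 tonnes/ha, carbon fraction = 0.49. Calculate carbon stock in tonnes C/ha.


Formula: Carbon Stock = Biomass * Carbon Fraction
C = 247.2 t/ha * 0.49
C = 121.1 t C/ha

121.1


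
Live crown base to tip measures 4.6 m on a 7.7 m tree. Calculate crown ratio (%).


Formula: Crown Ratio = (Crown Length / Total Height) * 100
CR = (4.6 m / 7.7 m) * 100
CR = 0.5974 * 100 = 59.7%

59.7


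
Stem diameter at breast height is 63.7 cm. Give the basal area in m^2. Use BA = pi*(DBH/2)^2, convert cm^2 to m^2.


Formula: BA = pi * (DBH/2)^2 / 10000  (cm^2 to m^2)
Radius = DBH/2 = 63.7/2 = 31.85 cm
BA = pi * 31.85^2 / 10000
   = 3186.9023 cm^2 / 10000
   = 0.3187 m^2

0.3187


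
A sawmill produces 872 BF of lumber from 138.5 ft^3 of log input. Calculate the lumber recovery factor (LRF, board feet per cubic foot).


Formula: LRF = Lumber Output (BF) / Log Input (ft^3)
LRF = 872 BF / 138.5 ft^3
LRF = 6.3 BF/ft^3

6.3


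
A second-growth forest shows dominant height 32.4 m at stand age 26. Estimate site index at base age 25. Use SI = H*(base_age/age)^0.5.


Formula: SI = H_dom * (base_age / age)^0.5
Age ratio = 25 / 26 = 0.96154
sqrt(age_ratio) = 0.98058
SI = 32.4 * 0.98058 = 31.8 m

31.8


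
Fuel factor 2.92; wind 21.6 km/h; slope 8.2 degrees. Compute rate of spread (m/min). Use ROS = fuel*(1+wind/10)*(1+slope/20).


Formula: ROS = fuel * (1 + wind/10) * (1 + slope/20)
Wind factor = 1 + 21.6/10 = 3.16
Slope factor = 1 + 8.2/20 = 1.41
ROS = 2.92 * 3.16 * 1.41 = 13.01 m/min

13.01


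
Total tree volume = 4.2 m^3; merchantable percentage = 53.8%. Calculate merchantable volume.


Formula: MV = V_total * (merchantable_pct / 100)
Merchantable fraction = 53.8% / 100 = 0.538
MV = 4.2 m^3 * 0.538 = 2.26 m^3

2.26


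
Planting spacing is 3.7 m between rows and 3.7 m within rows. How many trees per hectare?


Formula: TPH = 10000 m^2/ha / (spacing_x * spacing_y)
Area per tree = 3.7 m * 3.7 m = 13.69 m^2
TPH = 10000 / 13.69 = 730 trees/ha

730


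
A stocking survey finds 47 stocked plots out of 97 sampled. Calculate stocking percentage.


Formula: Stocking % = stocked plots / total plots * 100
Stocking = 47 / 97 * 100
Stocking = 0.4845 * 100 = 48.5%

48.5


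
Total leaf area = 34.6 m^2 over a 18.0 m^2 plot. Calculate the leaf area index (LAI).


Formula: LAI = total leaf area / ground area  (dimensionless)
LAI = 34.6 m^2 / 18.0 m^2
LAI = 1.92

1.92


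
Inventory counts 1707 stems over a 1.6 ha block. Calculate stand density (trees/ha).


Formula: Stand Density = N_trees / Area_ha
Density = 1707 trees / 1.6 ha
Density = 1067 trees/ha

1067


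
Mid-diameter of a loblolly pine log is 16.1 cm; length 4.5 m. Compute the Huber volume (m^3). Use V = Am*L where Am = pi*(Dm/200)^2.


Huber: V = Am * L,  Am = pi*(Dm/200)^2
Am = pi*(16.1/200)^2 = 0.020358 m^2
V = 0.020358*4.5 = 0.0916 m^3

0.0916


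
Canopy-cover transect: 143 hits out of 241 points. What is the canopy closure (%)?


Formula: Canopy closure = covered points / total points * 100
Closure = 143 / 241 * 100
Closure = 0.5934 * 100 = 59.3%

59.3


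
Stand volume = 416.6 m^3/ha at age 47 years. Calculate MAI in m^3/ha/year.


Formula: MAI = Total Volume / Stand Age
MAI = 416.6 m^3/ha / 47 years
MAI = 8.86 m^3/ha/year

8.86


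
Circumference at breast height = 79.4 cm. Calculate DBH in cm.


Formula: DBH = C / pi
DBH = 79.4 / pi
pi = 3.14159...
DBH = 25.3 cm

25.3


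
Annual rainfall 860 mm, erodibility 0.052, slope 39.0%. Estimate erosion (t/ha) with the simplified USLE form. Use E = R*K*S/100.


Formula: E = R * K * S / 100  (simplified USLE)
R * K = 860 * 0.052 = 44.72
E = 44.72 * 39.0 / 100 = 17.44 t/ha

17.44


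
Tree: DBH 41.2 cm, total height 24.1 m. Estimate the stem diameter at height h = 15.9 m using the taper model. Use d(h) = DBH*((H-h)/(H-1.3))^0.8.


Taper: d(h) = DBH * ((H - h) / (H - 1.3))^0.8
Numerator = H - h = 24.1 - 15.9 = 8.2 m
Denominator = H - 1.3 = 24.1 - 1.3 = 22.8 m
Ratio = 8.2 / 22.8 = 0.35965
d = 41.2 * 0.35965^0.8 = 18.2 cm

18.2


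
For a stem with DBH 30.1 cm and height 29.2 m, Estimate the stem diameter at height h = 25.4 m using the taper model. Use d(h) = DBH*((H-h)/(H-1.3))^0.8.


Taper: d(h) = DBH * ((H - h) / (H - 1.3))^0.8
Numerator = H - h = 29.2 - 25.4 = 3.8 m
Denominator = H - 1.3 = 29.2 - 1.3 = 27.9 m
Ratio = 3.8 / 27.9 = 0.1362
d = 30.1 * 0.1362^0.8 = 6.1 cm

6.1


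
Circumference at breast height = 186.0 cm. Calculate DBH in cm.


Formula: DBH = C / pi
DBH = 186.0 / pi
pi = 3.14159...
DBH = 59.2 cm

59.2


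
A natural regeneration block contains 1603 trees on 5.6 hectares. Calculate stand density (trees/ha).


Formula: Stand Density = N_trees / Area_ha
Density = 1603 trees / 5.6 ha
Density = 286 trees/ha

286


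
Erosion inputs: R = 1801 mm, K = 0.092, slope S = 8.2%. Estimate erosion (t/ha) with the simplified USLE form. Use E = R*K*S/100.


Formula: E = R * K * S / 100  (simplified USLE)
R * K = 1801 * 0.092 = 165.692
E = 165.692 * 8.2 / 100 = 13.59 t/ha

13.59


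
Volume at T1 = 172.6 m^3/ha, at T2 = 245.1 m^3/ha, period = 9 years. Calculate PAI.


Formula: PAI = (V_T2 - V_T1) / (T2 - T1)
Volume increment = 245.1 - 172.6 = 72.5 m^3/ha
PAI = 72.5 / 9 = 8.06 m^3/ha/year

8.06


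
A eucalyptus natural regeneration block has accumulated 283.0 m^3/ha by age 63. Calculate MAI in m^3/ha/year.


Formula: MAI = Total Volume / Stand Age
MAI = 283.0 m^3/ha / 63 years
MAI = 4.49 m^3/ha/year

4.49


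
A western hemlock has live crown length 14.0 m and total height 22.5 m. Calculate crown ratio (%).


Formula: Crown Ratio = (Crown Length / Total Height) * 100
CR = (14.0 m / 22.5 m) * 100
CR = 0.6222 * 100 = 62.2%

62.2


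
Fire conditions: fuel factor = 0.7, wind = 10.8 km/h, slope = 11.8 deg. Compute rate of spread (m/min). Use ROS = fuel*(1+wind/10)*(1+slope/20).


Formula: ROS = fuel * (1 + wind/10) * (1 + slope/20)
Wind factor = 1 + 10.8/10 = 2.08
Slope factor = 1 + 11.8/20 = 1.59
ROS = 0.7 * 2.08 * 1.59 = 2.32 m/min

2.32


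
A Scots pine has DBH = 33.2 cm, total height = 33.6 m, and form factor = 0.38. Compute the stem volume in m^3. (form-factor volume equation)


Formula: V = pi * (DBH/200)^2 * H * ff
Radius = DBH/200 = 33.2/200 = 0.166 m
Radius^2 = 0.166^2 = 0.027556 m^2
V = pi * 0.027556 * 33.6 * 0.38
V = 1.105 m^3

1.105


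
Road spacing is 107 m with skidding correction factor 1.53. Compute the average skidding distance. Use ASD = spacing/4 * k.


Formula: ASD = (spacing / 4) * correction
Uncorrected distance = spacing / 4 = 107 / 4 = 26.75 m
ASD = 26.75 * 1.53 = 41 m

41


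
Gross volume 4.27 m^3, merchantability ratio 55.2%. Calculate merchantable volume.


Formula: MV = V_total * (merchantable_pct / 100)
Merchantable fraction = 55.2% / 100 = 0.552
MV = 4.27 m^3 * 0.552 = 2.357 m^3

2.357


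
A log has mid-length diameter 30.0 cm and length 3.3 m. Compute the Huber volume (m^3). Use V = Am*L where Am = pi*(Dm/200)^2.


Huber: V = Am * L,  Am = pi*(Dm/200)^2
Am = pi*(30.0/200)^2 = 0.070686 m^2
V = 0.070686*3.3 = 0.2333 m^3

0.2333


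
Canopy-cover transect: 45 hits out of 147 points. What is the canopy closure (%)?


Formula: Canopy closure = covered points / total points * 100
Closure = 45 / 147 * 100
Closure = 0.3061 * 100 = 30.6%

30.6


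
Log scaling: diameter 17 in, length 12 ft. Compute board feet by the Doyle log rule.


Doyle: BF = (D - 4)^2 * L / 16
Adjusted diameter = 17 - 4 = 13 in
(D-4)^2 = 13^2 = 169
BF = 169 * 12 / 16 = 127 BF

127


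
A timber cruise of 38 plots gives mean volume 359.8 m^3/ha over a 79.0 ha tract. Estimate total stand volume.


Formula: Total Volume = Mean Volume per ha * Total Area
Total Volume = 359.8 m^3/ha * 79.0 ha
Total Volume = 28424 m^3

28424


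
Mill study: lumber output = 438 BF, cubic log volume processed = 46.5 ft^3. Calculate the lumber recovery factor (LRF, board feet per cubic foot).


Formula: LRF = Lumber Output (BF) / Log Input (ft^3)
LRF = 438 BF / 46.5 ft^3
LRF = 9.42 BF/ft^3

9.42


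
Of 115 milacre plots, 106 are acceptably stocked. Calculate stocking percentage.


Formula: Stocking % = stocked plots / total plots * 100
Stocking = 106 / 115 * 100
Stocking = 0.9217 * 100 = 92.2%

92.2


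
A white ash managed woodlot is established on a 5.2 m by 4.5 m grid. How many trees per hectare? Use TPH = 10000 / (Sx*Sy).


Formula: TPH = 10000 m^2/ha / (spacing_x * spacing_y)
Area per tree = 5.2 m * 4.5 m = 23.4 m^2
TPH = 10000 / 23.4 = 427 trees/ha

427


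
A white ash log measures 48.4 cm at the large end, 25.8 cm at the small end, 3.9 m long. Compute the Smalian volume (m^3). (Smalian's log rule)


Smalian: V = (A1 + A2)/2 * L,  A = pi*(D/200)^2
A1 = pi*(48.4/200)^2 = 0.183984 m^2
A2 = pi*(25.8/200)^2 = 0.052279 m^2
V = (0.183984+0.052279)/2*3.9 = 0.4607 m^3

0.4607


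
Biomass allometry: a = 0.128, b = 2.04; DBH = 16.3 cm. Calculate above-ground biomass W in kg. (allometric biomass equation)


Formula: W = a * DBH^b  (allometric power law)
DBH^b = 16.3^2.04 = 297.0727
W = 0.128 * 297.0727 = 38.0 kg

38.0


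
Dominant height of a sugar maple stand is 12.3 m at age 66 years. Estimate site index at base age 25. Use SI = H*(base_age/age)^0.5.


Formula: SI = H_dom * (base_age / age)^0.5
Age ratio = 25 / 66 = 0.37879
sqrt(age_ratio) = 0.61546
SI = 12.3 * 0.61546 = 7.6 m

7.6


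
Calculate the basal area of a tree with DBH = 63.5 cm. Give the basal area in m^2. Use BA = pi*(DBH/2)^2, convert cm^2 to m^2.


Formula: BA = pi * (DBH/2)^2 / 10000  (cm^2 to m^2)
Radius = DBH/2 = 63.5/2 = 31.75 cm
BA = pi * 31.75^2 / 10000
   = 3166.9217 cm^2 / 10000
   = 0.3167 m^2

0.3167


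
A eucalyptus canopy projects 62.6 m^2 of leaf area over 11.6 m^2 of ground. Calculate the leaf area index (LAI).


Formula: LAI = total leaf area / ground area  (dimensionless)
LAI = 62.6 m^2 / 11.6 m^2
LAI = 5.4

5.4


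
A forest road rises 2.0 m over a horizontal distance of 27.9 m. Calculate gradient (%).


Formula: Gradient = rise / run * 100
Gradient = 2.0 / 27.9 * 100 = 7.2%

7.2


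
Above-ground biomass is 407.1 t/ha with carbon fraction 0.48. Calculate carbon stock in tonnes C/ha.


Formula: Carbon Stock = Biomass * Carbon Fraction
C = 407.1 t/ha * 0.48
C = 195.4 t C/ha

195.4


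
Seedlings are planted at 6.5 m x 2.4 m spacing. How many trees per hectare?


Formula: TPH = 10000 m^2/ha / (spacing_x * spacing_y)
Area per tree = 6.5 m * 2.4 m = 15.6 m^2
TPH = 10000 / 15.6 = 641 trees/ha

641


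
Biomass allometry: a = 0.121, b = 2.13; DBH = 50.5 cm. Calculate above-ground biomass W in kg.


Formula: W = a * DBH^b  (allometric power law)
DBH^b = 50.5^2.13 = 4246.2996
W = 0.121 * 4246.2996 = 513.8 kg

513.8


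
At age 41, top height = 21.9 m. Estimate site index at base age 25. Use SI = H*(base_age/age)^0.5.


Formula: SI = H_dom * (base_age / age)^0.5
Age ratio = 25 / 41 = 0.60976
sqrt(age_ratio) = 0.78087
SI = 21.9 * 0.78087 = 17.1 m

17.1


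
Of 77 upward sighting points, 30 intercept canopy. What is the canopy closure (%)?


Formula: Canopy closure = covered points / total points * 100
Closure = 30 / 77 * 100
Closure = 0.3896 * 100 = 39.0%

39.0


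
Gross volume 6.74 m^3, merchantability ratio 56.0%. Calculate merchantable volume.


Formula: MV = V_total * (merchantable_pct / 100)
Merchantable fraction = 56.0% / 100 = 0.56
MV = 6.74 m^3 * 0.56 = 3.774 m^3

3.774


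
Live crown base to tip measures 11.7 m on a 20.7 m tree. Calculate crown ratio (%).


Formula: Crown Ratio = (Crown Length / Total Height) * 100
CR = (11.7 m / 20.7 m) * 100
CR = 0.5652 * 100 = 56.5%

56.5


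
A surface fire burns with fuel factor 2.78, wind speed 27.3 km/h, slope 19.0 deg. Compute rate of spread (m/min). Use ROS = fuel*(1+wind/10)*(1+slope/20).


Formula: ROS = fuel * (1 + wind/10) * (1 + slope/20)
Wind factor = 1 + 27.3/10 = 3.73
Slope factor = 1 + 19.0/20 = 1.95
ROS = 2.78 * 3.73 * 1.95 = 20.22 m/min

20.22


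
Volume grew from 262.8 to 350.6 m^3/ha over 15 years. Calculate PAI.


Formula: PAI = (V_T2 - V_T1) / (T2 - T1)
Volume increment = 350.6 - 262.8 = 87.8 m^3/ha
PAI = 87.8 / 15 = 5.85 m^3/ha/year

5.85


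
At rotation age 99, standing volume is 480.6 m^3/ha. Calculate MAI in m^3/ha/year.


Formula: MAI = Total Volume / Stand Age
MAI = 480.6 m^3/ha / 99 years
MAI = 4.85 m^3/ha/year

4.85


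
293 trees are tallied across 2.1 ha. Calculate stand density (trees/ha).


Formula: Stand Density = N_trees / Area_ha
Density = 293 trees / 2.1 ha
Density = 140 trees/ha

140


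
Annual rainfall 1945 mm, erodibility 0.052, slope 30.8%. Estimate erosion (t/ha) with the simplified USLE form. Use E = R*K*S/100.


Formula: E = R * K * S / 100  (simplified USLE)
R * K = 1945 * 0.052 = 101.14
E = 101.14 * 30.8 / 100 = 31.15 t/ha

31.15


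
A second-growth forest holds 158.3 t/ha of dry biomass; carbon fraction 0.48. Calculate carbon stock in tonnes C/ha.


Formula: Carbon Stock = Biomass * Carbon Fraction
C = 158.3 t/ha * 0.48
C = 76.0 t C/ha

76.0


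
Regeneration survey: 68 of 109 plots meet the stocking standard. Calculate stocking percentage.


Formula: Stocking % = stocked plots / total plots * 100
Stocking = 68 / 109 * 100
Stocking = 0.6239 * 100 = 62.4%

62.4


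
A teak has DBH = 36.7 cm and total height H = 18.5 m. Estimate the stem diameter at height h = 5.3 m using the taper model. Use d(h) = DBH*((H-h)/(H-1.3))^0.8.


Taper: d(h) = DBH * ((H - h) / (H - 1.3))^0.8
Numerator = H - h = 18.5 - 5.3 = 13.2 m
Denominator = H - 1.3 = 18.5 - 1.3 = 17.2 m
Ratio = 13.2 / 17.2 = 0.76744
d = 36.7 * 0.76744^0.8 = 29.7 cm

29.7


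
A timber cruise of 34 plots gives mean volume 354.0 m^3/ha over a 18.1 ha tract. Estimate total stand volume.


Formula: Total Volume = Mean Volume per ha * Total Area
Total Volume = 354.0 m^3/ha * 18.1 ha
Total Volume = 6407 m^3

6407


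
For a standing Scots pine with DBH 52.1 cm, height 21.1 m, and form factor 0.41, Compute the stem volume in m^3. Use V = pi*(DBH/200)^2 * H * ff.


Formula: V = pi * (DBH/200)^2 * H * ff
Radius = DBH/200 = 52.1/200 = 0.2605 m
Radius^2 = 0.2605^2 = 0.06786025 m^2
V = pi * 0.06786025 * 21.1 * 0.41
V = 1.844 m^3

1.844


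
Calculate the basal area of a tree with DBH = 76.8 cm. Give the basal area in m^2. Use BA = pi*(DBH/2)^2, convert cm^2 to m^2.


Formula: BA = pi * (DBH/2)^2 / 10000  (cm^2 to m^2)
Radius = DBH/2 = 76.8/2 = 38.4 cm
BA = pi * 38.4^2 / 10000
   = 4632.4669 cm^2 / 10000
   = 0.4632 m^2

0.4632


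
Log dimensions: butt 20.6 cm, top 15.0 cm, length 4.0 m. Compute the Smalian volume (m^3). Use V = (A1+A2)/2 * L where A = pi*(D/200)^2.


Smalian: V = (A1 + A2)/2 * L,  A = pi*(D/200)^2
A1 = pi*(20.6/200)^2 = 0.033329 m^2
A2 = pi*(15.0/200)^2 = 0.017671 m^2
V = (0.033329+0.017671)/2*4.0 = 0.102 m^3

0.102


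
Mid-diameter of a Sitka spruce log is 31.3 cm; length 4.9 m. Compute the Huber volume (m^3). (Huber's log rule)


Huber: V = Am * L,  Am = pi*(Dm/200)^2
Am = pi*(31.3/200)^2 = 0.076945 m^2
V = 0.076945*4.9 = 0.377 m^3

0.377


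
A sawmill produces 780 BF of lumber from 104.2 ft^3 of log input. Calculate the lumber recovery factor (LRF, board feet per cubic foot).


Formula: LRF = Lumber Output (BF) / Log Input (ft^3)
LRF = 780 BF / 104.2 ft^3
LRF = 7.49 BF/ft^3

7.49


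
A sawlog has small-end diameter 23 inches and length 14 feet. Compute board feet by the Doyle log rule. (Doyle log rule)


Doyle: BF = (D - 4)^2 * L / 16
Adjusted diameter = 23 - 4 = 19 in
(D-4)^2 = 19^2 = 361
BF = 361 * 14 / 16 = 316 BF

316


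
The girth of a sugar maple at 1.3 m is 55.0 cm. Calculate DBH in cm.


Formula: DBH = C / pi
DBH = 55.0 / pi
pi = 3.14159...
DBH = 17.5 cm

17.5


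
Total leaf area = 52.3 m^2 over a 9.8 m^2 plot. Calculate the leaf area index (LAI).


Formula: LAI = total leaf area / ground area  (dimensionless)
LAI = 52.3 m^2 / 9.8 m^2
LAI = 5.34

5.34


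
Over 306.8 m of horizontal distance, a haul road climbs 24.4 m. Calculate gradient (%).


Formula: Gradient = rise / run * 100
Gradient = 24.4 / 306.8 * 100 = 8.0%

8.0


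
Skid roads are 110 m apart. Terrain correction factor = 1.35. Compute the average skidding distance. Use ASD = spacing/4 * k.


Formula: ASD = (spacing / 4) * correction
Uncorrected distance = spacing / 4 = 110 / 4 = 27.5 m
ASD = 27.5 * 1.35 = 37 m

37


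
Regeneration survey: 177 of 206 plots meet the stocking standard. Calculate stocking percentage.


Formula: Stocking % = stocked plots / total plots * 100
Stocking = 177 / 206 * 100
Stocking = 0.8592 * 100 = 85.9%

85.9


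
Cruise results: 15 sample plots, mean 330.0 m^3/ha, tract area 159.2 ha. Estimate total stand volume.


Formula: Total Volume = Mean Volume per ha * Total Area
Total Volume = 330.0 m^3/ha * 159.2 ha
Total Volume = 52536 m^3

52536


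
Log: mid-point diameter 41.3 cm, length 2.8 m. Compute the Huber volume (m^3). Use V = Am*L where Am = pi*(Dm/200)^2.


Huber: V = Am * L,  Am = pi*(Dm/200)^2
Am = pi*(41.3/200)^2 = 0.133965 m^2
V = 0.133965*2.8 = 0.3751 m^3

0.3751


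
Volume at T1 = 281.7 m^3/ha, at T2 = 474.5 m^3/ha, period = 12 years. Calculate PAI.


Formula: PAI = (V_T2 - V_T1) / (T2 - T1)
Volume increment = 474.5 - 281.7 = 192.8 m^3/ha
PAI = 192.8 / 12 = 16.07 m^3/ha/year

16.07


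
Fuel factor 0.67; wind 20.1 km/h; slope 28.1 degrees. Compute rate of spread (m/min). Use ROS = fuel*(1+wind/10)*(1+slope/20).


Formula: ROS = fuel * (1 + wind/10) * (1 + slope/20)
Wind factor = 1 + 20.1/10 = 3.01
Slope factor = 1 + 28.1/20 = 2.405
ROS = 0.67 * 3.01 * 2.405 = 4.85 m/min

4.85


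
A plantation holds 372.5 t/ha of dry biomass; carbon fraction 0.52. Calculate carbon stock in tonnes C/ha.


Formula: Carbon Stock = Biomass * Carbon Fraction
C = 372.5 t/ha * 0.52
C = 193.7 t C/ha

193.7


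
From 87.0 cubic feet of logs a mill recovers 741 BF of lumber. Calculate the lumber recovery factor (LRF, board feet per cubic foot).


Formula: LRF = Lumber Output (BF) / Log Input (ft^3)
LRF = 741 BF / 87.0 ft^3
LRF = 8.52 BF/ft^3

8.52


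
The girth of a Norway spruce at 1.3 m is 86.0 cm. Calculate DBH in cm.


Formula: DBH = C / pi
DBH = 86.0 / pi
pi = 3.14159...
DBH = 27.4 cm

27.4


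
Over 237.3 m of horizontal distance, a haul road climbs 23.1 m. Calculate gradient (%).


Formula: Gradient = rise / run * 100
Gradient = 23.1 / 237.3 * 100 = 9.7%

9.7


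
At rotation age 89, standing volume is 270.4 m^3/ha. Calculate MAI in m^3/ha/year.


Formula: MAI = Total Volume / Stand Age
MAI = 270.4 m^3/ha / 89 years
MAI = 3.04 m^3/ha/year

3.04


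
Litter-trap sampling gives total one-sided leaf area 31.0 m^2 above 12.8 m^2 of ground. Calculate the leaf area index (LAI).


Formula: LAI = total leaf area / ground area  (dimensionless)
LAI = 31.0 m^2 / 12.8 m^2
LAI = 2.42

2.42


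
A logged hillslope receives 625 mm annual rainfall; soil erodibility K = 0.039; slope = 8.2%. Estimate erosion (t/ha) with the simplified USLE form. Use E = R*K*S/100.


Formula: E = R * K * S / 100  (simplified USLE)
R * K = 625 * 0.039 = 24.375
E = 24.375 * 8.2 / 100 = 2.0 t/ha

2.0


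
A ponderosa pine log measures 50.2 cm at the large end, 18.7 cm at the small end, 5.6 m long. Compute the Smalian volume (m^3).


Smalian: V = (A1 + A2)/2 * L,  A = pi*(D/200)^2
A1 = pi*(50.2/200)^2 = 0.197923 m^2
A2 = pi*(18.7/200)^2 = 0.027465 m^2
V = (0.197923+0.027465)/2*5.6 = 0.6311 m^3

0.6311


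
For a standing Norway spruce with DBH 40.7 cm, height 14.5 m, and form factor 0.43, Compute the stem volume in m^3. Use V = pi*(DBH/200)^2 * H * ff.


Formula: V = pi * (DBH/200)^2 * H * ff
Radius = DBH/200 = 40.7/200 = 0.2035 m
Radius^2 = 0.2035^2 = 0.04141225 m^2
V = pi * 0.04141225 * 14.5 * 0.43
V = 0.811 m^3

0.811


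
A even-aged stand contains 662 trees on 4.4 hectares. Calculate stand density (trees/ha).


Formula: Stand Density = N_trees / Area_ha
Density = 662 trees / 4.4 ha
Density = 150 trees/ha

150


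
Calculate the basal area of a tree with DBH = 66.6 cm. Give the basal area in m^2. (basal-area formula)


Formula: BA = pi * (DBH/2)^2 / 10000  (cm^2 to m^2)
Radius = DBH/2 = 66.6/2 = 33.3 cm
BA = pi * 33.3^2 / 10000
   = 3483.6807 cm^2 / 10000
   = 0.3484 m^2

0.3484


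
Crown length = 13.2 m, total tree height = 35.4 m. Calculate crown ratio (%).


Formula: Crown Ratio = (Crown Length / Total Height) * 100
CR = (13.2 m / 35.4 m) * 100
CR = 0.3729 * 100 = 37.3%

37.3


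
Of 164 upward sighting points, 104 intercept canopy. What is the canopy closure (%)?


Formula: Canopy closure = covered points / total points * 100
Closure = 104 / 164 * 100
Closure = 0.6341 * 100 = 63.4%

63.4


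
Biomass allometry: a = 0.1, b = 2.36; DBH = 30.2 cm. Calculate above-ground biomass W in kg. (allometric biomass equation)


Formula: W = a * DBH^b  (allometric power law)
DBH^b = 30.2^2.36 = 3110.401
W = 0.1 * 3110.401 = 311.0 kg

311.0


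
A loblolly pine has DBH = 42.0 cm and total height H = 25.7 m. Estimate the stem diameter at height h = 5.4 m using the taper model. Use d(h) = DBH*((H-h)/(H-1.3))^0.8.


Taper: d(h) = DBH * ((H - h) / (H - 1.3))^0.8
Numerator = H - h = 25.7 - 5.4 = 20.3 m
Denominator = H - 1.3 = 25.7 - 1.3 = 24.4 m
Ratio = 20.3 / 24.4 = 0.83197
d = 42.0 * 0.83197^0.8 = 36.3 cm

36.3


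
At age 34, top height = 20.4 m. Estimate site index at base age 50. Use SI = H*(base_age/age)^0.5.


Formula: SI = H_dom * (base_age / age)^0.5
Age ratio = 50 / 34 = 1.47059
sqrt(age_ratio) = 1.21268
SI = 20.4 * 1.21268 = 24.7 m

24.7


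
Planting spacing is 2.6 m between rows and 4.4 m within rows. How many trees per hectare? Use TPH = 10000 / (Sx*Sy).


Formula: TPH = 10000 m^2/ha / (spacing_x * spacing_y)
Area per tree = 2.6 m * 4.4 m = 11.44 m^2
TPH = 10000 / 11.44 = 874 trees/ha

874


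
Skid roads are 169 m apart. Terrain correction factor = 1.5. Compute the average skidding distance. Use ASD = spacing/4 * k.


Formula: ASD = (spacing / 4) * correction
Uncorrected distance = spacing / 4 = 169 / 4 = 42.25 m
ASD = 42.25 * 1.5 = 63 m

63


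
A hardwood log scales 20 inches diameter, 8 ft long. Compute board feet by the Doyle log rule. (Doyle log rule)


Doyle: BF = (D - 4)^2 * L / 16
Adjusted diameter = 20 - 4 = 16 in
(D-4)^2 = 16^2 = 256
BF = 256 * 8 / 16 = 128 BF

128


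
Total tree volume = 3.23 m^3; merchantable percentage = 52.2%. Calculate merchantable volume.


Formula: MV = V_total * (merchantable_pct / 100)
Merchantable fraction = 52.2% / 100 = 0.522
MV = 3.23 m^3 * 0.522 = 1.686 m^3

1.686


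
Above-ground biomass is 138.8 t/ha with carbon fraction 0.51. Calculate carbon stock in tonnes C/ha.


Formula: Carbon Stock = Biomass * Carbon Fraction
C = 138.8 t/ha * 0.51
C = 70.8 t C/ha

70.8


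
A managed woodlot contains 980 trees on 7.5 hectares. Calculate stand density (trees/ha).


Formula: Stand Density = N_trees / Area_ha
Density = 980 trees / 7.5 ha
Density = 131 trees/ha

131


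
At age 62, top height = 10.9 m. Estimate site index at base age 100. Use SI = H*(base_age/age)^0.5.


Formula: SI = H_dom * (base_age / age)^0.5
Age ratio = 100 / 62 = 1.6129
sqrt(age_ratio) = 1.27
SI = 10.9 * 1.27 = 13.8 m

13.8


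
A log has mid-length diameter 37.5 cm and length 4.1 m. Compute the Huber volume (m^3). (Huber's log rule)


Huber: V = Am * L,  Am = pi*(Dm/200)^2
Am = pi*(37.5/200)^2 = 0.110447 m^2
V = 0.110447*4.1 = 0.4528 m^3

0.4528


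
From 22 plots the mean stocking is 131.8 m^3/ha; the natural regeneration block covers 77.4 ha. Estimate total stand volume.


Formula: Total Volume = Mean Volume per ha * Total Area
Total Volume = 131.8 m^3/ha * 77.4 ha
Total Volume = 10201 m^3

10201


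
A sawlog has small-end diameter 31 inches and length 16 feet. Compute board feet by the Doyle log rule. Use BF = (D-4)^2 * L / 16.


Doyle: BF = (D - 4)^2 * L / 16
Adjusted diameter = 31 - 4 = 27 in
(D-4)^2 = 27^2 = 729
BF = 729 * 16 / 16 = 729 BF

729


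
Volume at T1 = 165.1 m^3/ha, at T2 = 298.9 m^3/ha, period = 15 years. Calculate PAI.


Formula: PAI = (V_T2 - V_T1) / (T2 - T1)
Volume increment = 298.9 - 165.1 = 133.8 m^3/ha
PAI = 133.8 / 15 = 8.92 m^3/ha/year

8.92


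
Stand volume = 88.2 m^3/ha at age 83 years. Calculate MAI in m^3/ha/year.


Formula: MAI = Total Volume / Stand Age
MAI = 88.2 m^3/ha / 83 years
MAI = 1.06 m^3/ha/year

1.06


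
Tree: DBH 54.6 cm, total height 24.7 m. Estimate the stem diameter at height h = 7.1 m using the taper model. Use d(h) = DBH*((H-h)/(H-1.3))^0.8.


Taper: d(h) = DBH * ((H - h) / (H - 1.3))^0.8
Numerator = H - h = 24.7 - 7.1 = 17.6 m
Denominator = H - 1.3 = 24.7 - 1.3 = 23.4 m
Ratio = 17.6 / 23.4 = 0.75214
d = 54.6 * 0.75214^0.8 = 43.5 cm

43.5


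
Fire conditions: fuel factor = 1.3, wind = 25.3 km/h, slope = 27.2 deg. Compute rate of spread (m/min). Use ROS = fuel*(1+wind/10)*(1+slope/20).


Formula: ROS = fuel * (1 + wind/10) * (1 + slope/20)
Wind factor = 1 + 25.3/10 = 3.53
Slope factor = 1 + 27.2/20 = 2.36
ROS = 1.3 * 3.53 * 2.36 = 10.83 m/min

10.83


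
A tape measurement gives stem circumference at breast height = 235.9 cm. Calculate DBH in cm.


Formula: DBH = C / pi
DBH = 235.9 / pi
pi = 3.14159...
DBH = 75.1 cm

75.1


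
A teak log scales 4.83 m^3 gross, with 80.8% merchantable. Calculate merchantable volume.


Formula: MV = V_total * (merchantable_pct / 100)
Merchantable fraction = 80.8% / 100 = 0.808
MV = 4.83 m^3 * 0.808 = 3.903 m^3

3.903


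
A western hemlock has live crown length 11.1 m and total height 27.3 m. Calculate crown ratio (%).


Formula: Crown Ratio = (Crown Length / Total Height) * 100
CR = (11.1 m / 27.3 m) * 100
CR = 0.4066 * 100 = 40.7%

40.7


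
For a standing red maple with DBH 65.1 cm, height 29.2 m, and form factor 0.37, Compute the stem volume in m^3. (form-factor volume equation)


Formula: V = pi * (DBH/200)^2 * H * ff
Radius = DBH/200 = 65.1/200 = 0.3255 m
Radius^2 = 0.3255^2 = 0.10595025 m^2
V = pi * 0.10595025 * 29.2 * 0.37
V = 3.596 m^3

3.596


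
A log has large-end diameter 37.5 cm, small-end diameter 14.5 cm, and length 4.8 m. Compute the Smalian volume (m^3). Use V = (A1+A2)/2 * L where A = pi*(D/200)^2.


Smalian: V = (A1 + A2)/2 * L,  A = pi*(D/200)^2
A1 = pi*(37.5/200)^2 = 0.110447 m^2
A2 = pi*(14.5/200)^2 = 0.016513 m^2
V = (0.110447+0.016513)/2*4.8 = 0.3047 m^3

0.3047


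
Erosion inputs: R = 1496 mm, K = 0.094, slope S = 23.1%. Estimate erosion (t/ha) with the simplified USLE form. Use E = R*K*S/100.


Formula: E = R * K * S / 100  (simplified USLE)
R * K = 1496 * 0.094 = 140.624
E = 140.624 * 23.1 / 100 = 32.48 t/ha

32.48


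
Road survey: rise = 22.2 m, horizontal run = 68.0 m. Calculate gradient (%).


Formula: Gradient = rise / run * 100
Gradient = 22.2 / 68.0 * 100 = 32.6%

32.6


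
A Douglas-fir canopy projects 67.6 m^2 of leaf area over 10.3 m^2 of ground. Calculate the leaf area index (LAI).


Formula: LAI = total leaf area / ground area  (dimensionless)
LAI = 67.6 m^2 / 10.3 m^2
LAI = 6.56

6.56


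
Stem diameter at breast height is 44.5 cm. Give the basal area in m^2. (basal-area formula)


Formula: BA = pi * (DBH/2)^2 / 10000  (cm^2 to m^2)
Radius = DBH/2 = 44.5/2 = 22.25 cm
BA = pi * 22.25^2 / 10000
   = 1555.2847 cm^2 / 10000
   = 0.1555 m^2

0.1555


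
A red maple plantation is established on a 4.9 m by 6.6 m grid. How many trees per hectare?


Formula: TPH = 10000 m^2/ha / (spacing_x * spacing_y)
Area per tree = 4.9 m * 6.6 m = 32.34 m^2
TPH = 10000 / 32.34 = 309 trees/ha

309


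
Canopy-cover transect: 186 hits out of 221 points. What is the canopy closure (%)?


Formula: Canopy closure = covered points / total points * 100
Closure = 186 / 221 * 100
Closure = 0.8416 * 100 = 84.2%

84.2


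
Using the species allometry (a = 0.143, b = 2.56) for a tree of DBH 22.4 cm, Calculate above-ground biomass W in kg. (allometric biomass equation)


Formula: W = a * DBH^b  (allometric power law)
DBH^b = 22.4^2.56 = 2861.7713
W = 0.143 * 2861.7713 = 409.2 kg

409.2


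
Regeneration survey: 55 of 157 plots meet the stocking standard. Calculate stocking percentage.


Formula: Stocking % = stocked plots / total plots * 100
Stocking = 55 / 157 * 100
Stocking = 0.3503 * 100 = 35.0%

35.0


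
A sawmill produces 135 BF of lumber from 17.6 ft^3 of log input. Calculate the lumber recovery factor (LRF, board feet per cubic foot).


Formula: LRF = Lumber Output (BF) / Log Input (ft^3)
LRF = 135 BF / 17.6 ft^3
LRF = 7.67 BF/ft^3

7.67


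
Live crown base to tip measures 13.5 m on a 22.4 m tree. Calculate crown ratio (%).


Formula: Crown Ratio = (Crown Length / Total Height) * 100
CR = (13.5 m / 22.4 m) * 100
CR = 0.6027 * 100 = 60.3%

60.3


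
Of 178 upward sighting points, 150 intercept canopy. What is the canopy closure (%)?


Formula: Canopy closure = covered points / total points * 100
Closure = 150 / 178 * 100
Closure = 0.8427 * 100 = 84.3%

84.3


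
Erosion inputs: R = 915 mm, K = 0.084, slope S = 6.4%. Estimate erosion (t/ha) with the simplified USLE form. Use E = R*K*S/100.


Formula: E = R * K * S / 100  (simplified USLE)
R * K = 915 * 0.084 = 76.86
E = 76.86 * 6.4 / 100 = 4.92 t/ha

4.92


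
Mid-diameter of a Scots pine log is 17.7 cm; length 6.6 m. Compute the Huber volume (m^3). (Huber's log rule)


Huber: V = Am * L,  Am = pi*(Dm/200)^2
Am = pi*(17.7/200)^2 = 0.024606 m^2
V = 0.024606*6.6 = 0.1624 m^3

0.1624


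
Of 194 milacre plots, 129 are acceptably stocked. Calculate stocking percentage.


Formula: Stocking % = stocked plots / total plots * 100
Stocking = 129 / 194 * 100
Stocking = 0.6649 * 100 = 66.5%

66.5


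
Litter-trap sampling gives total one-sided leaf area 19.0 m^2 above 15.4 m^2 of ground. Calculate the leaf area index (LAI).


Formula: LAI = total leaf area / ground area  (dimensionless)
LAI = 19.0 m^2 / 15.4 m^2
LAI = 1.23

1.23


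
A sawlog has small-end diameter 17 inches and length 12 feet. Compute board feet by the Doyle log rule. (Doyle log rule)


Doyle: BF = (D - 4)^2 * L / 16
Adjusted diameter = 17 - 4 = 13 in
(D-4)^2 = 13^2 = 169
BF = 169 * 12 / 16 = 127 BF

127


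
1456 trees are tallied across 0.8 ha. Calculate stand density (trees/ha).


Formula: Stand Density = N_trees / Area_ha
Density = 1456 trees / 0.8 ha
Density = 1820 trees/ha

1820


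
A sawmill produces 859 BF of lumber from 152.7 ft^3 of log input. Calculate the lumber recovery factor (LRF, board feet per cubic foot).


Formula: LRF = Lumber Output (BF) / Log Input (ft^3)
LRF = 859 BF / 152.7 ft^3
LRF = 5.63 BF/ft^3

5.63
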